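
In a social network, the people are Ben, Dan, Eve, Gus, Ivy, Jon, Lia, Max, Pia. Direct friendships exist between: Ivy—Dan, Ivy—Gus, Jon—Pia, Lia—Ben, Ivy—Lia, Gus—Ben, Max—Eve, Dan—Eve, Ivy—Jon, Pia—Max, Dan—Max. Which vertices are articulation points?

Ivy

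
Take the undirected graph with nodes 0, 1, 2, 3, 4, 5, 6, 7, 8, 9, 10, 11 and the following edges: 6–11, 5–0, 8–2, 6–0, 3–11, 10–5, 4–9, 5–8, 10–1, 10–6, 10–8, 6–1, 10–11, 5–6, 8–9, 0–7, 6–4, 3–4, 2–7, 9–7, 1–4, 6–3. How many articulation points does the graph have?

Removing 3, for instance, still leaves 1 component. No single vertex removal increases the component count — the graph has no articulation points.

0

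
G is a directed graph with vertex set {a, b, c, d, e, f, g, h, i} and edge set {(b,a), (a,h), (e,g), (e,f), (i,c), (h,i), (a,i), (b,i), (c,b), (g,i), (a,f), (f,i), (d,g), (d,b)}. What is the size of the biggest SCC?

{a, b, c, f, h, i} are all mutually reachable — one SCC of size 6.
{d} is an SCC by itself.
{g} is an SCC by itself.
{e} is an SCC by itself.
The largest has 6 vertices.

6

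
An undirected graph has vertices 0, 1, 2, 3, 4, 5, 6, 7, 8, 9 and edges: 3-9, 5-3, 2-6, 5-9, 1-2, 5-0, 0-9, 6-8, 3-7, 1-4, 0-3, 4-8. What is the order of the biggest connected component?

Starting from 0 we can reach 0, 3, 5, 7, 9. That is one component of size 5.
Starting from 1 we can reach 1, 2, 4, 6, 8. That is one component of size 5.
The largest has 5 vertices.

5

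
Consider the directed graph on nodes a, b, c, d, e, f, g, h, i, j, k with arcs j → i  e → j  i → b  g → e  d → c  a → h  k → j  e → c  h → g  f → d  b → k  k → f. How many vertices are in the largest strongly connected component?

{b, i, j, k} are all mutually reachable — one SCC of size 4.
{a} is an SCC by itself.
{g} is an SCC by itself.
{e} is an SCC by itself.
{d} is an SCC by itself.
(and 3 more singleton SCCs)
The largest has 4 vertices.

4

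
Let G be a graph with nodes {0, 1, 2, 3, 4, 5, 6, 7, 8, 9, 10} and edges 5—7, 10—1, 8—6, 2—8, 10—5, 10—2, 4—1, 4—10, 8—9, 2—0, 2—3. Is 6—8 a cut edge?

Yes

Removing 6—8 leaves no path between 6 and 8: the component count goes from 1 to 2. So it is a bridge.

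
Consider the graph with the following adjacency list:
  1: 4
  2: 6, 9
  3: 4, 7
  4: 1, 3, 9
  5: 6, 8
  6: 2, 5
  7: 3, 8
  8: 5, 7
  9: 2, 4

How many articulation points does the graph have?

Removing 4 increases the component count from 1 to 2, so 4 is a cut vertex.
By contrast removing 2 leaves 1 component; it is not a cut vertex. No other vertex is a cut vertex either.

1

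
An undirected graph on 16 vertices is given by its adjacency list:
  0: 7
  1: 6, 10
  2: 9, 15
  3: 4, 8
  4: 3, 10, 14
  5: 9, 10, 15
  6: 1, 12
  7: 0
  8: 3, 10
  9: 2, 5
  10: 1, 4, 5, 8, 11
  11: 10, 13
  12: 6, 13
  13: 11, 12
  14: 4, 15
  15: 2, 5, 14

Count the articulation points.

1

Removing 10 increases the component count from 2 to 3, so 10 is a cut vertex.
By contrast removing 8 leaves 2 components; it is not a cut vertex. No other vertex is a cut vertex either.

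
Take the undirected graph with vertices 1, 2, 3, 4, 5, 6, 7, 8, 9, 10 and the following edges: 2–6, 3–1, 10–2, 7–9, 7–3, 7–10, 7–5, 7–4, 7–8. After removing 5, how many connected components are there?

1

With 5 gone, the remaining components are: {1, 2, 3, 4, 6, 7, 8, 9, 10}.
That is 1 component.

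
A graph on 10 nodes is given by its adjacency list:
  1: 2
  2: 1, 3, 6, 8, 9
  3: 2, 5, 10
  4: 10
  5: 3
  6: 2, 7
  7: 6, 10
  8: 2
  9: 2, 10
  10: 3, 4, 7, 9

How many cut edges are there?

The edges on the cycle 9-10-7-6-2-9 are not bridges since each lies on that cycle.
But removing 2-1 disconnects 2 from 1; removing 3-5 disconnects 3 from 5; removing 2-8 disconnects 2 from 8; removing 10-4 disconnects 10 from 4 — these are bridges.
That makes 4 bridges.

4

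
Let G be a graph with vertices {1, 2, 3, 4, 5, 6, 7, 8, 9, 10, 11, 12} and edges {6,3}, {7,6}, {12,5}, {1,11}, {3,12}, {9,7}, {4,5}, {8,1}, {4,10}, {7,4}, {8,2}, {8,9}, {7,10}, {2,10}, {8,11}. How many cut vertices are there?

1

Removing 8 increases the component count from 1 to 2, so 8 is a cut vertex.
By contrast removing 10 leaves 1 component; it is not a cut vertex. No other vertex is a cut vertex either.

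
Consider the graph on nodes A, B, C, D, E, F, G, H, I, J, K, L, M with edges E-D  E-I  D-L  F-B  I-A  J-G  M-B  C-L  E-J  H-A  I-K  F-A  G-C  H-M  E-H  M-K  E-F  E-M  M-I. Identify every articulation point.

Removing E increases the component count from 1 to 2, so E is a cut vertex.
By contrast removing C leaves 1 component; it is not a cut vertex. No other vertex is a cut vertex either.

E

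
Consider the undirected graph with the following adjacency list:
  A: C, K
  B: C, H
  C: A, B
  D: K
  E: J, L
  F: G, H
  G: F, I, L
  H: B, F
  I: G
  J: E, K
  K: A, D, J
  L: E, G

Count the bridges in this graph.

The edges on the cycle L-G-F-H-B-C-A-K-J-E-L are not bridges since each lies on that cycle.
But removing G-I disconnects G from I; removing D-K disconnects D from K — these are bridges.
That makes 2 bridges.

2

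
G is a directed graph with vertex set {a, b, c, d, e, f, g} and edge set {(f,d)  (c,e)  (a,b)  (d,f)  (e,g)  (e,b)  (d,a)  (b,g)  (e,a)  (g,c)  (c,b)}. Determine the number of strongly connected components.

{a, b, c, e, g} are all mutually reachable — one SCC of size 5.
{d, f} are all mutually reachable — one SCC of size 2.
That gives 2 strongly connected components.

2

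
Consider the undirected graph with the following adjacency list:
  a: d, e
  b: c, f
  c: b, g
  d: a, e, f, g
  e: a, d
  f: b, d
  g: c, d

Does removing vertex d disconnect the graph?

Yes

Deleting d raises the number of components from 1 to 2, so d is a cut vertex.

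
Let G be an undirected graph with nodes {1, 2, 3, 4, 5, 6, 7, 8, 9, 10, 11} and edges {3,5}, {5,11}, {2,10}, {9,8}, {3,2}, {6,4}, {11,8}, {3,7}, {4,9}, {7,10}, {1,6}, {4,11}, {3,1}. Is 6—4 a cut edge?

After removing 6—4, the path 6-1-3-5-11-4 still connects them, so the edge is not a bridge.

No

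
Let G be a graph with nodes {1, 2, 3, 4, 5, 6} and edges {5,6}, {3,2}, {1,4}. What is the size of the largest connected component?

Starting from 5 we can reach 5, 6. That is one component of size 2.
Starting from 2 we can reach 2, 3. That is one component of size 2.
Starting from 1 we can reach 1, 4. That is one component of size 2.
The largest has 2 vertices.

2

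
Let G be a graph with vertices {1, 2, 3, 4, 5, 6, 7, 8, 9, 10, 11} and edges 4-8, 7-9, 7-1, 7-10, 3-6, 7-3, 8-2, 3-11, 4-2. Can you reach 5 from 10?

No

The component containing 10 is {1, 3, 6, 7, 9, 10, 11}, and 5 is not in it.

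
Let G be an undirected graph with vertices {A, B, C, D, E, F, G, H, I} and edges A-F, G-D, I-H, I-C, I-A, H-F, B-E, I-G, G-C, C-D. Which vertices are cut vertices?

I

Removing I increases the component count from 2 to 3, so I is a cut vertex.
By contrast removing G leaves 2 components; it is not a cut vertex. No other vertex is a cut vertex either.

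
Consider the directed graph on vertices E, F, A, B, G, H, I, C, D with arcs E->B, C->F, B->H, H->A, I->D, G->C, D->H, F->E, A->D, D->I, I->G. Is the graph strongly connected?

From C we can reach every vertex (A, B, C, D, E, F, G, H, I), and every vertex can reach C (A, B, C, D, E, F, G, H, I). So the whole graph is one strongly connected component.

Yes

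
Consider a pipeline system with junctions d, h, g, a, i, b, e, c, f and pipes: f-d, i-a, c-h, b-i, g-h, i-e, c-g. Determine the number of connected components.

3

Starting from d we can reach d, f. That is one component of size 2.
Starting from c we can reach c, g, h. That is one component of size 3.
Starting from a we can reach a, b, e, i. That is one component of size 4.
Total: 3 components.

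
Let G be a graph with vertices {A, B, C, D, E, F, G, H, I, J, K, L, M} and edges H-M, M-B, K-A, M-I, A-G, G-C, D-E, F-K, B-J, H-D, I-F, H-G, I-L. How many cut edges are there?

6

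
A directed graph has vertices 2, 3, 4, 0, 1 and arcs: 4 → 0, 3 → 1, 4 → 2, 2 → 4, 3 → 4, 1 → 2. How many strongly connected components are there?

{2, 4} are all mutually reachable — one SCC of size 2.
{0} is an SCC by itself.
{3} is an SCC by itself.
{1} is an SCC by itself.
That gives 4 strongly connected components.

4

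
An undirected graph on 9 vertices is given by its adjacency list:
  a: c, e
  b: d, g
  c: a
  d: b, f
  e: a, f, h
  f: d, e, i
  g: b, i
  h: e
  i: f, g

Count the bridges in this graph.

4

The edges on the cycle f-i-g-b-d-f are not bridges since each lies on that cycle.
But removing e-a disconnects e from a; removing c-a disconnects c from a; removing e-h disconnects e from h; removing f-e disconnects f from e — these are bridges.
That makes 4 bridges.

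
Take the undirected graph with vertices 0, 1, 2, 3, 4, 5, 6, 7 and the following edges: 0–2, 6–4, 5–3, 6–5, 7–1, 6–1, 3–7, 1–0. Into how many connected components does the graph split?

Starting from 0 we can reach 0, 1, 2, 3, 4, 5, 6, 7. That is one component of size 8.
Total: 1 component.

1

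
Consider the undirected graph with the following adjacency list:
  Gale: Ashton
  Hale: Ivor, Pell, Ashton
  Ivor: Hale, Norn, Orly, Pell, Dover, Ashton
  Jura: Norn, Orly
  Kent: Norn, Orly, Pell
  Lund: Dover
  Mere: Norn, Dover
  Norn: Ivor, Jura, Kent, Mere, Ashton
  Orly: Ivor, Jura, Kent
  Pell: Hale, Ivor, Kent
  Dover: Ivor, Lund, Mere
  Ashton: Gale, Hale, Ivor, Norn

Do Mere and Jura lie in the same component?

From Mere we can reach Gale, Hale, Ivor, Jura, Kent, Lund, Mere, Norn, Orly, Pell, Dover, Ashton, which includes Jura.

Yes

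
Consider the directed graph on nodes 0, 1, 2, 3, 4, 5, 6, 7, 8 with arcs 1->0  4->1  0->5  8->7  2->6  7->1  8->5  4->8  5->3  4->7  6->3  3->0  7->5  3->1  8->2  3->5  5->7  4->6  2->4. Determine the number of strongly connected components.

{0, 1, 3, 5, 7} are all mutually reachable — one SCC of size 5.
{2, 4, 8} are all mutually reachable — one SCC of size 3.
{6} is an SCC by itself.
That gives 3 strongly connected components.

3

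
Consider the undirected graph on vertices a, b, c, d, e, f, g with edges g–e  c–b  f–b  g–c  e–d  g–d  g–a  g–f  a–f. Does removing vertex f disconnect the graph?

No

Deleting f leaves 1 component (was 1) (its neighbors a, b, g remain connected to each other), so f is not a cut vertex.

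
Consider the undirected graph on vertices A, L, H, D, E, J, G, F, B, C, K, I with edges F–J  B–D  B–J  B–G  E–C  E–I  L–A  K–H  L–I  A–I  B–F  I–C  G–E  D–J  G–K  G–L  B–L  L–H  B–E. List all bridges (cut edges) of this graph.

none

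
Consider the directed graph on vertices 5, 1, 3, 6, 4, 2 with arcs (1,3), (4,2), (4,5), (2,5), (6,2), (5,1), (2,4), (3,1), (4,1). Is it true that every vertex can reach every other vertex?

There is no directed path from 2 to 6, so the graph is not strongly connected.

No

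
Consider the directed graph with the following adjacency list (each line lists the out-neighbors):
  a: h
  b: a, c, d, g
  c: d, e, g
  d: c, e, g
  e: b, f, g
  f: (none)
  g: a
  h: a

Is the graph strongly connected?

There is no directed path from g to e, so the graph is not strongly connected.

No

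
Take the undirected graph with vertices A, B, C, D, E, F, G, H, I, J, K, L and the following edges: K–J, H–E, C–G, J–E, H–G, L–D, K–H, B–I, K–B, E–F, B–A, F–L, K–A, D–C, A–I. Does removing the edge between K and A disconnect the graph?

After removing K–A, the path K-B-A still connects them, so the edge is not a bridge.

No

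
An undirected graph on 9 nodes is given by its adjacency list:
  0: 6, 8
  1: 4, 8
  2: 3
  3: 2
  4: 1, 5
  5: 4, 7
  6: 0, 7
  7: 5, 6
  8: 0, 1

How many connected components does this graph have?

2

Starting from 2 we can reach 2, 3. That is one component of size 2.
Starting from 0 we can reach 0, 1, 4, 5, 6, 7, 8. That is one component of size 7.
Total: 2 components.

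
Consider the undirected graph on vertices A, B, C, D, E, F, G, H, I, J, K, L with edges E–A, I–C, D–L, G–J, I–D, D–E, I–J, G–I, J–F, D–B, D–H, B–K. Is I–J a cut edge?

No

After removing I–J, the path I-G-J still connects them, so the edge is not a bridge.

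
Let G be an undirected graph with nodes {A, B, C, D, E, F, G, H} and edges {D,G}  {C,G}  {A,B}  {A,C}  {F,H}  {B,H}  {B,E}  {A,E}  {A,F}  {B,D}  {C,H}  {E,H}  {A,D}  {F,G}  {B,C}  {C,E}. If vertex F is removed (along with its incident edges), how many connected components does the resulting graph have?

With F gone, the remaining components are: {A, B, C, D, E, G, H}.
That is 1 component.

1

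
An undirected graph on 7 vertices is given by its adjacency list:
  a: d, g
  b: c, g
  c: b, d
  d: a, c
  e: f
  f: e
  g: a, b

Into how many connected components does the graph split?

Starting from e we can reach e, f. That is one component of size 2.
Starting from a we can reach a, b, c, d, g. That is one component of size 5.
Total: 2 components.

2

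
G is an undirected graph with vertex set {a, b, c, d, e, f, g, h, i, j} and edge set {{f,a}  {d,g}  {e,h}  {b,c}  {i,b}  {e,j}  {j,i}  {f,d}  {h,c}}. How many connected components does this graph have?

2

Starting from a we can reach a, d, f, g. That is one component of size 4.
Starting from b we can reach b, c, e, h, i, j. That is one component of size 6.
Total: 2 components.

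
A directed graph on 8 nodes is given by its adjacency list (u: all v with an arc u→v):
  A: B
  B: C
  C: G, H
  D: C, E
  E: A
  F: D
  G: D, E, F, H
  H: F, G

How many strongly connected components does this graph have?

{A, B, C, D, E, F, G, H} are all mutually reachable — one SCC of size 8.
That gives 1 strongly connected component.

1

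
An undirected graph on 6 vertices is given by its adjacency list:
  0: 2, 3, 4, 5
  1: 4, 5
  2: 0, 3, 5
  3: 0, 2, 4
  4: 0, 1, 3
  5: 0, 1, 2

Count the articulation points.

0

Removing 4, for instance, still leaves 1 component. No single vertex removal increases the component count — the graph has no articulation points.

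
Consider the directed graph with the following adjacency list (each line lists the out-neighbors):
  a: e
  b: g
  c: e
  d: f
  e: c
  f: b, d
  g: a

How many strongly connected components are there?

5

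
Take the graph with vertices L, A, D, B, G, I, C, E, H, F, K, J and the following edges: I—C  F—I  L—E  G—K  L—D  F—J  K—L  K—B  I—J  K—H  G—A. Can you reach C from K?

The component containing K is {A, B, D, E, G, H, K, L}, and C is not in it.

No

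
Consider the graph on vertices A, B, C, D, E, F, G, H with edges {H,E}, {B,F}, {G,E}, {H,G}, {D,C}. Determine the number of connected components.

A is isolated — a component by itself.
Starting from C we can reach C, D. That is one component of size 2.
Starting from B we can reach B, F. That is one component of size 2.
Starting from E we can reach E, G, H. That is one component of size 3.
Total: 4 components.

4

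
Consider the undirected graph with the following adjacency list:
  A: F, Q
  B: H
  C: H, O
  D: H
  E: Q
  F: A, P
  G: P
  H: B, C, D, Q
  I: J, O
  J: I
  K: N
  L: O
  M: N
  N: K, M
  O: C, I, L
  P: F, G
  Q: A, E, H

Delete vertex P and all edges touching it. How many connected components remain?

3

With P gone, the remaining components are: {G}; {K, M, N}; {A, B, C, D, E, F, H, I, J, L, O, Q}.
That is 3 components.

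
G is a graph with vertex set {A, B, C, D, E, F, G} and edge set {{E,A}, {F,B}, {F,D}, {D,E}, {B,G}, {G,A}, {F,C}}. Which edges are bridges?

C-F

The edges on the cycle F-D-E-A-G-B-F are not bridges since each lies on that cycle.
But removing C - F disconnects C from F — this is a bridge.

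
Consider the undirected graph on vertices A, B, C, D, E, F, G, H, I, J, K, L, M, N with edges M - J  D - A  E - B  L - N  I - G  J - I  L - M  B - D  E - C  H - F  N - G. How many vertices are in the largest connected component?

6

K is isolated — a component by itself.
Starting from F we can reach F, H. That is one component of size 2.
Starting from A we can reach A, B, C, D, E. That is one component of size 5.
Starting from G we can reach G, I, J, L, M, N. That is one component of size 6.
The largest has 6 vertices.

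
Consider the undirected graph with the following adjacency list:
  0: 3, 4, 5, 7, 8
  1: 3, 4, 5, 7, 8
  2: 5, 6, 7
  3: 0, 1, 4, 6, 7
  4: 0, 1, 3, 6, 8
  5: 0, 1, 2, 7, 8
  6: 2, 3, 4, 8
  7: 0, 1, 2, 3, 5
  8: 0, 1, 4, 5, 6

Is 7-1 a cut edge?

No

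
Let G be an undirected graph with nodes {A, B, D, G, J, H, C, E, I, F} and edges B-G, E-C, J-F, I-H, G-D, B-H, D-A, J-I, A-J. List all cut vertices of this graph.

Removing J increases the component count from 2 to 3, so J is a cut vertex.
By contrast removing C leaves 2 components; it is not a cut vertex. No other vertex is a cut vertex either.

J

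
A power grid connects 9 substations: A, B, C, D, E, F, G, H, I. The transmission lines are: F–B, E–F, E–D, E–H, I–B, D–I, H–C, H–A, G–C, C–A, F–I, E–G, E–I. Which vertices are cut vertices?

Removing E increases the component count from 1 to 2, so E is a cut vertex.
By contrast removing G leaves 1 component; it is not a cut vertex. No other vertex is a cut vertex either.

E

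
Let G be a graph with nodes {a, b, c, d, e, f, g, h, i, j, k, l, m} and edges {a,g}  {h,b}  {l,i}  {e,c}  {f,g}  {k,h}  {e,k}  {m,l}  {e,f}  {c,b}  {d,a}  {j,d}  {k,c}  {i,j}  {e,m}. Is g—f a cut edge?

No

After removing g—f, the path g-a-d-j-i-l-m-e-f still connects them, so the edge is not a bridge.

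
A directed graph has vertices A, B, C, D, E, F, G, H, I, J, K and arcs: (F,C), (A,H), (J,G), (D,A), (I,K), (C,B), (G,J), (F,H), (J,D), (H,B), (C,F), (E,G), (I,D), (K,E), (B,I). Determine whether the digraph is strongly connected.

No

There is no directed path from D to C, so the graph is not strongly connected.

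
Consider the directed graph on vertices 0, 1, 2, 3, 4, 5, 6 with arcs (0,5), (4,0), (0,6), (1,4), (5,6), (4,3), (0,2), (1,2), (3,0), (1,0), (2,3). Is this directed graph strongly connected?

No

There is no directed path from 2 to 4, so the graph is not strongly connected.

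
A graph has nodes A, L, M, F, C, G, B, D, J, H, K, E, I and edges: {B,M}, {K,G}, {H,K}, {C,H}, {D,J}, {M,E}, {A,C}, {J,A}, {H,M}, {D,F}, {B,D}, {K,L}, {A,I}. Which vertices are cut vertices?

A, D, H, K, M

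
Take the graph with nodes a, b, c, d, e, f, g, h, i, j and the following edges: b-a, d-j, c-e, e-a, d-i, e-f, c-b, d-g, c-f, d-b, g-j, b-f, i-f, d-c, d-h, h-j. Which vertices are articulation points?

d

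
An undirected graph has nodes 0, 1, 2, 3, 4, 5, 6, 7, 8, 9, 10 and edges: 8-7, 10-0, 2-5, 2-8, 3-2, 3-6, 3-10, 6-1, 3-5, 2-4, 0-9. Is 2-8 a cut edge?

Removing 2-8 leaves no path between 2 and 8: the component count goes from 1 to 2. So it is a bridge.

Yes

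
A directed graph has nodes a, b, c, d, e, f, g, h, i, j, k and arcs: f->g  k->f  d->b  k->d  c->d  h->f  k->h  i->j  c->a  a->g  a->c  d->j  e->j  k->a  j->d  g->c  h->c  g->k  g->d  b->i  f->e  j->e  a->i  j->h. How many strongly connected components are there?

1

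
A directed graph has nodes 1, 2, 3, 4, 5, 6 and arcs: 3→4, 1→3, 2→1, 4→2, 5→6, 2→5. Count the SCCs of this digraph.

3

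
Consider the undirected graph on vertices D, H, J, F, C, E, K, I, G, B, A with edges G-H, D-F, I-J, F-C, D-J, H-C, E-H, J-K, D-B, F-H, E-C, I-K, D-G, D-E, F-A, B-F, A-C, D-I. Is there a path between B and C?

Yes

From B we can reach A, B, C, D, E, F, G, H, I, J, K, which includes C.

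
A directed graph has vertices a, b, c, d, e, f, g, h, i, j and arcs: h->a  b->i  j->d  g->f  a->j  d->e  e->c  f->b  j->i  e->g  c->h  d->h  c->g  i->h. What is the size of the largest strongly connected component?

10

{a, b, c, d, e, f, g, h, i, j} are all mutually reachable — one SCC of size 10.
The largest has 10 vertices.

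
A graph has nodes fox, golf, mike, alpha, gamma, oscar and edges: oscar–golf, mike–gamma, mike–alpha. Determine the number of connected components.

fox is isolated — a component by itself.
Starting from golf we can reach golf, oscar. That is one component of size 2.
Starting from mike we can reach mike, alpha, gamma. That is one component of size 3.
Total: 3 components.

3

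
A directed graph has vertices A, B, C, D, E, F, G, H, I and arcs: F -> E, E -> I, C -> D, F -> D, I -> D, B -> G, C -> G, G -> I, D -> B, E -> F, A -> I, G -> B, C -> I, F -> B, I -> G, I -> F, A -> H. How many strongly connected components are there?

4

{B, D, E, F, G, I} are all mutually reachable — one SCC of size 6.
{H} is an SCC by itself.
{A} is an SCC by itself.
{C} is an SCC by itself.
That gives 4 strongly connected components.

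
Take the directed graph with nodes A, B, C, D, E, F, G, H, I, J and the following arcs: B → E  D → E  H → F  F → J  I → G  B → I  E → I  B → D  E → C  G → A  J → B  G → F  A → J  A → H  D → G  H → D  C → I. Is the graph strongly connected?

Yes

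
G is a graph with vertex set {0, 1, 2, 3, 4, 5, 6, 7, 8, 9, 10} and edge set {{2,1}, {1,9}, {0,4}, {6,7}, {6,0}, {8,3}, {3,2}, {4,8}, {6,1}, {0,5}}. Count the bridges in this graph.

The edges on the cycle 6-0-4-8-3-2-1-6 are not bridges since each lies on that cycle.
But removing 1—9 disconnects 1 from 9; removing 5—0 disconnects 5 from 0; removing 6—7 disconnects 6 from 7 — these are bridges.
That makes 3 bridges.

3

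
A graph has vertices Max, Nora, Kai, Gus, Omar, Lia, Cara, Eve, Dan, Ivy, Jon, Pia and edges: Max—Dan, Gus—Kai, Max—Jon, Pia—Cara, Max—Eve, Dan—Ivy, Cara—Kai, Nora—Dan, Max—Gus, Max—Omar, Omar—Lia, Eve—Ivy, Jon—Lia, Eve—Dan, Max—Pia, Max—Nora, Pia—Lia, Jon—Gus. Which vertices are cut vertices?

Max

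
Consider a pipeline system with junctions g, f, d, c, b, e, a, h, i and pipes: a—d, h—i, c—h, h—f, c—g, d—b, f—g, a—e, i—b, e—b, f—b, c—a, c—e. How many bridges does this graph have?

0

The edges on the cycle c-h-f-g-c are not bridges since each lies on that cycle.
Every edge lies on some cycle, so there are no bridges.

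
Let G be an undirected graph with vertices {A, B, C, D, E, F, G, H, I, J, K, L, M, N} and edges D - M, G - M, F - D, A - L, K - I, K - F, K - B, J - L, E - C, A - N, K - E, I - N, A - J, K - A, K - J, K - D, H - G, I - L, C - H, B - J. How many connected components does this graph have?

Starting from A we can reach A, B, C, D, E, F, G, H, I, J, K, L, M, N. That is one component of size 14.
Total: 1 component.

1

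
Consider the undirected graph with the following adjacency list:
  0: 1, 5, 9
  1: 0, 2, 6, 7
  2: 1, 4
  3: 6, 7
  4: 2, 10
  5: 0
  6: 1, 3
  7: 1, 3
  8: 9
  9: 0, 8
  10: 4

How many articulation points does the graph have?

5

Removing 0 increases the component count from 1 to 3, so 0 is a cut vertex.
Removing 1 increases the component count from 1 to 3, so 1 is a cut vertex.
Removing 2 increases the component count from 1 to 2, so 2 is a cut vertex.
Likewise 4, 9 are cut vertices.
By contrast removing 3 leaves 1 component; it is not a cut vertex. No other vertex is a cut vertex either.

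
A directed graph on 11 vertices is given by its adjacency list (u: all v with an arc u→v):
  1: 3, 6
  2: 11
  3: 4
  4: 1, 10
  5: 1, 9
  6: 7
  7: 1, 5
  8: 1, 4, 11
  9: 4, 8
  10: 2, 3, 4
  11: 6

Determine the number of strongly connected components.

{1, 2, 3, 4, 5, 6, 7, 8, 9, 10, 11} are all mutually reachable — one SCC of size 11.
That gives 1 strongly connected component.

1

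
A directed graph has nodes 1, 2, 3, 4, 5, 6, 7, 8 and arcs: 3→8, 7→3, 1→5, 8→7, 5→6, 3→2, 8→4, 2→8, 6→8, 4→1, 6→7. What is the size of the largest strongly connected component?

8

{1, 2, 3, 4, 5, 6, 7, 8} are all mutually reachable — one SCC of size 8.
The largest has 8 vertices.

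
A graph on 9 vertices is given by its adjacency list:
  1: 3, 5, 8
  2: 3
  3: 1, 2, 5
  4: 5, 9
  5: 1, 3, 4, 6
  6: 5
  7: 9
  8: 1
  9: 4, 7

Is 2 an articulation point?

No

Deleting 2 leaves 1 component (was 1), so 2 is not a cut vertex.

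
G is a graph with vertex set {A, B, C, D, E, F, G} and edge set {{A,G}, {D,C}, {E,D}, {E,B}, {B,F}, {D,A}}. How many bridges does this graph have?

6

removing D–E disconnects D from E; removing G–A disconnects G from A; removing D–A disconnects D from A; removing F–B disconnects F from B — these are bridges.
In total 6 edges are bridges.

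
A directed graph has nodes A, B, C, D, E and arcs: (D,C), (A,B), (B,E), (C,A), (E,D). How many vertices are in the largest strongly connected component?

5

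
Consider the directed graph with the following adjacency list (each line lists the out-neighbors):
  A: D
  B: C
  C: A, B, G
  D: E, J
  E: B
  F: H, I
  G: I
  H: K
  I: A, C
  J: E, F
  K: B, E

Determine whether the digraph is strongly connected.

Yes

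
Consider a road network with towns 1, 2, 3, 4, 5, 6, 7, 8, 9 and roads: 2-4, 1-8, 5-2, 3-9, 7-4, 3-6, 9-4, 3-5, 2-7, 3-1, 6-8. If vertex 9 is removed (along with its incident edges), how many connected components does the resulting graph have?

1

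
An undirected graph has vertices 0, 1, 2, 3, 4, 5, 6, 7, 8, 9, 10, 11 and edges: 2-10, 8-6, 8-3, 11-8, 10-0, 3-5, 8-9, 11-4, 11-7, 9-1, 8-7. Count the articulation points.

Removing 3 increases the component count from 2 to 3, so 3 is a cut vertex.
Removing 8 increases the component count from 2 to 5, so 8 is a cut vertex.
Removing 9 increases the component count from 2 to 3, so 9 is a cut vertex.
Likewise 10, 11 are cut vertices.
By contrast removing 7 leaves 2 components; it is not a cut vertex. No other vertex is a cut vertex either.

5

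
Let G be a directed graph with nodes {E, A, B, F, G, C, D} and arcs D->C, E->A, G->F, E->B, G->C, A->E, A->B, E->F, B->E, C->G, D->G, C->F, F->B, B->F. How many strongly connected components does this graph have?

3

{A, B, E, F} are all mutually reachable — one SCC of size 4.
{C, G} are all mutually reachable — one SCC of size 2.
{D} is an SCC by itself.
That gives 3 strongly connected components.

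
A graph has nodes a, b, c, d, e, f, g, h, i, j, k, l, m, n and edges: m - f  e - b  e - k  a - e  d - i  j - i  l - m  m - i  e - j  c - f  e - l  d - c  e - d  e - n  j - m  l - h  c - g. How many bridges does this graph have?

6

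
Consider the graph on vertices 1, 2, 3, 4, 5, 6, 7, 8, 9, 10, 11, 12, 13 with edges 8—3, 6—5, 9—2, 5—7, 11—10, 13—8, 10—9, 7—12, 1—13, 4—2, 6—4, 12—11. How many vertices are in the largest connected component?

9

Starting from 1 we can reach 1, 3, 8, 13. That is one component of size 4.
Starting from 2 we can reach 2, 4, 5, 6, 7, 9, 10, 11, 12. That is one component of size 9.
The largest has 9 vertices.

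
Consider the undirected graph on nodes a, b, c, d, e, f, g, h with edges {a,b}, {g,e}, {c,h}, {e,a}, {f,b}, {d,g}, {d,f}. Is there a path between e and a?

From e we can reach a, b, d, e, f, g, which includes a.

Yes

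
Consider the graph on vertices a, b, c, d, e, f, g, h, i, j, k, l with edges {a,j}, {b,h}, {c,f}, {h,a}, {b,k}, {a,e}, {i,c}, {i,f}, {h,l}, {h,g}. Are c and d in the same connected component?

The component containing c is {c, f, i}, and d is not in it.

No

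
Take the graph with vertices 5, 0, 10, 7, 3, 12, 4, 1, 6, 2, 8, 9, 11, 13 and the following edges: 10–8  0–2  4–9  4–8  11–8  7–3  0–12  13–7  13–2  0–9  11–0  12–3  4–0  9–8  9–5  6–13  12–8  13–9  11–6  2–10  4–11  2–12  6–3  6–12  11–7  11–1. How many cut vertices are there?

Removing 9 increases the component count from 1 to 2, so 9 is a cut vertex.
Removing 11 increases the component count from 1 to 2, so 11 is a cut vertex.
By contrast removing 6 leaves 1 component; it is not a cut vertex. No other vertex is a cut vertex either.

2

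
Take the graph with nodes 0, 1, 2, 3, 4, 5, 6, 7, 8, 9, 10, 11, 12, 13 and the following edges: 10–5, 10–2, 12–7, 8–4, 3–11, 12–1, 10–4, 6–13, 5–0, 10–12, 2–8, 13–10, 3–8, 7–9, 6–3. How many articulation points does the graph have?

5

Removing 3 increases the component count from 1 to 2, so 3 is a cut vertex.
Removing 5 increases the component count from 1 to 2, so 5 is a cut vertex.
Removing 7 increases the component count from 1 to 2, so 7 is a cut vertex.
Likewise 10, 12 are cut vertices.
By contrast removing 6 leaves 1 component; it is not a cut vertex. No other vertex is a cut vertex either.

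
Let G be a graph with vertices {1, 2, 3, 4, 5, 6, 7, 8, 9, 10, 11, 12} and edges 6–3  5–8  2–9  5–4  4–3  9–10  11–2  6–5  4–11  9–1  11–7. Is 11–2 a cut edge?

Yes

Removing 11–2 leaves no path between 11 and 2: the component count goes from 2 to 3. So it is a bridge.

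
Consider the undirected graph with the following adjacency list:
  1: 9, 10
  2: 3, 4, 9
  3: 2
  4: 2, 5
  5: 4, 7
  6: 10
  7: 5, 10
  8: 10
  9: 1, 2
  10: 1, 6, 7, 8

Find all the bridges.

The edges on the cycle 7-5-4-2-9-1-10-7 are not bridges since each lies on that cycle.
But removing 3-2 disconnects 3 from 2; removing 10-8 disconnects 10 from 8; removing 6-10 disconnects 6 from 10 — these are bridges.

10-6, 10-8, 2-3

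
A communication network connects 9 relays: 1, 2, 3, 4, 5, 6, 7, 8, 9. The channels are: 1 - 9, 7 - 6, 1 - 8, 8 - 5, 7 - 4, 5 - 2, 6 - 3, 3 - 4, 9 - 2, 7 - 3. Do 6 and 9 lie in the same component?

No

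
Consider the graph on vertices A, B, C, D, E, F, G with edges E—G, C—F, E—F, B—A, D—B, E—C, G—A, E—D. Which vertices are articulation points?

E

Removing E increases the component count from 1 to 2, so E is a cut vertex.
By contrast removing A leaves 1 component; it is not a cut vertex. No other vertex is a cut vertex either.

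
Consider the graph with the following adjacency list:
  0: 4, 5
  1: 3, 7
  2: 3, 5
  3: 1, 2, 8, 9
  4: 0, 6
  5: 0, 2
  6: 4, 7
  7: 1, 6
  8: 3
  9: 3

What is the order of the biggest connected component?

10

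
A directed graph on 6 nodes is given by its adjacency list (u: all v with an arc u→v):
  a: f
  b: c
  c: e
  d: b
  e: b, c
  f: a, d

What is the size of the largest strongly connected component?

{b, c, e} are all mutually reachable — one SCC of size 3.
{a, f} are all mutually reachable — one SCC of size 2.
{d} is an SCC by itself.
The largest has 3 vertices.

3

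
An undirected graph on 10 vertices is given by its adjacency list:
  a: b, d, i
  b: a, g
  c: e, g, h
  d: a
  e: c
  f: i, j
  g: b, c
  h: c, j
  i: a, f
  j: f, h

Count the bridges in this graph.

2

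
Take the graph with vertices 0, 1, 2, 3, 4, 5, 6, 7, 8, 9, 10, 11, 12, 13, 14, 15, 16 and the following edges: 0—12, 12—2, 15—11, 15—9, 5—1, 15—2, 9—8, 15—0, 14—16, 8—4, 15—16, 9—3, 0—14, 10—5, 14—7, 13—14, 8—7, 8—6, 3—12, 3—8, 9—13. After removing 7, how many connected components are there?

2

With 7 gone, the remaining components are: {1, 5, 10}; {0, 2, 3, 4, 6, 8, 9, 11, 12, 13, 14, 15, 16}.
That is 2 components.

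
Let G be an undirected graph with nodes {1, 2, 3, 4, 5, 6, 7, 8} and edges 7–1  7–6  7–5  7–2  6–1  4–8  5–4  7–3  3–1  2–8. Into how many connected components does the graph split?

1

Starting from 1 we can reach 1, 2, 3, 4, 5, 6, 7, 8. That is one component of size 8.
Total: 1 component.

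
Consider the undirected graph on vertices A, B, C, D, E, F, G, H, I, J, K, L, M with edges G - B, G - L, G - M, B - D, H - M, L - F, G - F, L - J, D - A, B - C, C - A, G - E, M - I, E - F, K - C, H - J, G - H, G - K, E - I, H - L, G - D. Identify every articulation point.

G

Removing G increases the component count from 1 to 2, so G is a cut vertex.
By contrast removing E leaves 1 component; it is not a cut vertex. No other vertex is a cut vertex either.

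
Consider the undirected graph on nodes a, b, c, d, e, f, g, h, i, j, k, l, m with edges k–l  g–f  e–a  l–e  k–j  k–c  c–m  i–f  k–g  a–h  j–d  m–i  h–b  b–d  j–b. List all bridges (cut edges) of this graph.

none

The edges on the cycle k-l-e-a-h-b-d-j-k are not bridges since each lies on that cycle.
Every edge lies on some cycle, so there are no bridges.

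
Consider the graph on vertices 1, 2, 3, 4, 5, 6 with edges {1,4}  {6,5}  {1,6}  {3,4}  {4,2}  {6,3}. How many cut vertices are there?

2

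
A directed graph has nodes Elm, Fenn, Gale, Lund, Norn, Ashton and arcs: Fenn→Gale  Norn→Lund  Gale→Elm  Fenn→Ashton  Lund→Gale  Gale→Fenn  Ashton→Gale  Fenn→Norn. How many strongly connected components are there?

2

{Fenn, Gale, Lund, Norn, Ashton} are all mutually reachable — one SCC of size 5.
{Elm} is an SCC by itself.
That gives 2 strongly connected components.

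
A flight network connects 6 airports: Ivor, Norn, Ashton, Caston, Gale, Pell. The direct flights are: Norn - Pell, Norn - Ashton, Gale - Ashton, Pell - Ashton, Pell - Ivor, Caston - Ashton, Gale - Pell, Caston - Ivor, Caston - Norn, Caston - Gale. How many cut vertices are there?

Removing Norn, for instance, still leaves 1 component. No single vertex removal increases the component count — the graph has no articulation points.

0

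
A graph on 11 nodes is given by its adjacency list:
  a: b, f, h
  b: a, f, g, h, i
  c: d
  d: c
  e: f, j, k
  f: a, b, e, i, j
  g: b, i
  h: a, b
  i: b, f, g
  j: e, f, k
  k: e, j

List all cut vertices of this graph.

f

Removing f increases the component count from 2 to 3, so f is a cut vertex.
By contrast removing k leaves 2 components; it is not a cut vertex. No other vertex is a cut vertex either.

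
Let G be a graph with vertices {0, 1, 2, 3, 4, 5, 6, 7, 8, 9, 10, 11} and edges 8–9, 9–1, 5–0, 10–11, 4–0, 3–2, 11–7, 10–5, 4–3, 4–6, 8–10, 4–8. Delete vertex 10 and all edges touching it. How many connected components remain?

With 10 gone, the remaining components are: {7, 11}; {0, 1, 2, 3, 4, 5, 6, 8, 9}.
That is 2 components.

2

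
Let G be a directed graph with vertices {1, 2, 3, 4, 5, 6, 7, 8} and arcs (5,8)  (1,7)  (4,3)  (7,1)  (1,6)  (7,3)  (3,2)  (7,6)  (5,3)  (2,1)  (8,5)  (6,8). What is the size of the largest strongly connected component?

{1, 2, 3, 5, 6, 7, 8} are all mutually reachable — one SCC of size 7.
{4} is an SCC by itself.
The largest has 7 vertices.

7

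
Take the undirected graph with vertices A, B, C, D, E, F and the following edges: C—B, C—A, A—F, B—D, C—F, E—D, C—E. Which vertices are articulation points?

Removing C increases the component count from 1 to 2, so C is a cut vertex.
By contrast removing E leaves 1 component; it is not a cut vertex. No other vertex is a cut vertex either.

C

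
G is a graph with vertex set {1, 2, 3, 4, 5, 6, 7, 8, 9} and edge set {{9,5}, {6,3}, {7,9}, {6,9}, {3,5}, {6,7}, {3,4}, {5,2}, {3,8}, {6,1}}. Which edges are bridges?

The edges on the cycle 6-3-5-9-6 are not bridges since each lies on that cycle.
But removing 4-3 disconnects 4 from 3; removing 1-6 disconnects 1 from 6; removing 5-2 disconnects 5 from 2; removing 8-3 disconnects 8 from 3 — these are bridges.

1-6, 2-5, 3-4, 3-8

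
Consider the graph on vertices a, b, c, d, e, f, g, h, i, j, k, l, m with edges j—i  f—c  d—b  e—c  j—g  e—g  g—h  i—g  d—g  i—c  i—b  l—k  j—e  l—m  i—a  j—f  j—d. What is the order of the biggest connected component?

Starting from k we can reach k, l, m. That is one component of size 3.
Starting from a we can reach a, b, c, d, e, f, g, h, i, j. That is one component of size 10.
The largest has 10 vertices.

10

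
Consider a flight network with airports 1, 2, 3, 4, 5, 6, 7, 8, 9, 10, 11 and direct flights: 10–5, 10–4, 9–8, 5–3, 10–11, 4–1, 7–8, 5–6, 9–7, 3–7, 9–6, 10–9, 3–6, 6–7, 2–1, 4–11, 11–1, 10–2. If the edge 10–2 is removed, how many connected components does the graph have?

1

10 and 2 are still connected via 10-4-1-2, so the component count stays at 1.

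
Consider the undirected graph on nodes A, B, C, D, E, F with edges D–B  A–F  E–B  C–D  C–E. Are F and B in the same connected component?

No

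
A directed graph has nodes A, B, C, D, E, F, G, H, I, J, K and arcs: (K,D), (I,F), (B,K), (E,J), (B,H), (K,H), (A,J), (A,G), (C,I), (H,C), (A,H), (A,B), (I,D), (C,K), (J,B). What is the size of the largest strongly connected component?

3

{C, H, K} are all mutually reachable — one SCC of size 3.
{G} is an SCC by itself.
{A} is an SCC by itself.
{I} is an SCC by itself.
{B} is an SCC by itself.
(and 4 more singleton SCCs)
The largest has 3 vertices.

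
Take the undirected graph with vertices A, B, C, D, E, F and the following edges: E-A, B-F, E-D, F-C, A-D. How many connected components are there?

Starting from B we can reach B, C, F. That is one component of size 3.
Starting from A we can reach A, D, E. That is one component of size 3.
Total: 2 components.

2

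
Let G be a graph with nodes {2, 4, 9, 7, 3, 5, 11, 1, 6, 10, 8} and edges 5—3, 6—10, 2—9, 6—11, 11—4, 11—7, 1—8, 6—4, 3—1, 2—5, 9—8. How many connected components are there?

2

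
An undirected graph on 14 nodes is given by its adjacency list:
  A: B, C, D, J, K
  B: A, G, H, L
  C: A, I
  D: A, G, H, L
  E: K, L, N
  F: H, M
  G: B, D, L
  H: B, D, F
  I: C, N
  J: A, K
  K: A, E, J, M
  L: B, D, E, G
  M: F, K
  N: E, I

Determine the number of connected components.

Starting from A we can reach A, B, C, D, E, F, G, H, I, J, K, L, M, N. That is one component of size 14.
Total: 1 component.

1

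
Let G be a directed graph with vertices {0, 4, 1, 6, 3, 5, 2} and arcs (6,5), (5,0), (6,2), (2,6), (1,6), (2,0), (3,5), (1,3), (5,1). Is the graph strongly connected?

No

There is no directed path from 6 to 4, so the graph is not strongly connected.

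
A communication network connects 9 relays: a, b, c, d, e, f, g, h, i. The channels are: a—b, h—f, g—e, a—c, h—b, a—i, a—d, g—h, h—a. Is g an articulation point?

Deleting g raises the number of components from 1 to 2, so g is a cut vertex.

Yes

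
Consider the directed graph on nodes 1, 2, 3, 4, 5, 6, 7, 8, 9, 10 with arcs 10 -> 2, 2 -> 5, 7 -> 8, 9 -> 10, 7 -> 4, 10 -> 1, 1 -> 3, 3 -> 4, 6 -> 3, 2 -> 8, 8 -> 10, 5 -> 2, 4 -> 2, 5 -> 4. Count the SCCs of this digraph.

4

{1, 2, 3, 4, 5, 8, 10} are all mutually reachable — one SCC of size 7.
{6} is an SCC by itself.
{7} is an SCC by itself.
{9} is an SCC by itself.
That gives 4 strongly connected components.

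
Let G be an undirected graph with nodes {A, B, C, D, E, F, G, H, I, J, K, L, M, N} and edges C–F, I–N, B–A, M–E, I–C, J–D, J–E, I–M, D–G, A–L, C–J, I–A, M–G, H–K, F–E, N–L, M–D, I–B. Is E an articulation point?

No

Deleting E leaves 2 components (was 2), so E is not a cut vertex.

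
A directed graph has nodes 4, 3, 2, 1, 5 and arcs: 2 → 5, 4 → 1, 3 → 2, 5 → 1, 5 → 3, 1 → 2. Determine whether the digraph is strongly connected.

There is no directed path from 2 to 4, so the graph is not strongly connected.

No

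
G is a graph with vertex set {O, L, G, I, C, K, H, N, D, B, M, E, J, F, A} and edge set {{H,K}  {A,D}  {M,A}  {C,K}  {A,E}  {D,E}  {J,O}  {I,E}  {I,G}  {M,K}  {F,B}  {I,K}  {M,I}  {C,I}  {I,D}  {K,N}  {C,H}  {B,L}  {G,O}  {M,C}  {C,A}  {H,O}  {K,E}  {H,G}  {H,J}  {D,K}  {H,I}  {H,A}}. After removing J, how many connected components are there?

2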